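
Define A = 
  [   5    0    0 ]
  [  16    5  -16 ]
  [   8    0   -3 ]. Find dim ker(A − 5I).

2

A − 5I = [[0, 0, 0], [16, 0, -16], [8, 0, -8]].
This matrix has rank 1, so its null space has dimension 3 − 1 = 2.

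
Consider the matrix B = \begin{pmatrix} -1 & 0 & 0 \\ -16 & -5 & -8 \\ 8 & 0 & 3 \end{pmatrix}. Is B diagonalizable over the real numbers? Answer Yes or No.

Characteristic polynomial: p(r) = r^3 + 3r^2 - 13r - 15 = (r - 3)(r + 1)(r + 5).
All 3 eigenvalues are distinct, so B is diagonalizable.

Yes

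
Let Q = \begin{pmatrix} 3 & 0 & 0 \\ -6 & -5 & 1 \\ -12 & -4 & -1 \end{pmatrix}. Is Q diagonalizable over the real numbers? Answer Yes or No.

No

Characteristic polynomial: p(r) = r^3 + 3r^2 - 9r - 27 = (r - 3)(r + 3)^2.
r = -3 has algebraic multiplicity 2; rank(Q + 3I) = 2, so geometric multiplicity = 1.
Geometric multiplicity < algebraic multiplicity, so Q is not diagonalizable.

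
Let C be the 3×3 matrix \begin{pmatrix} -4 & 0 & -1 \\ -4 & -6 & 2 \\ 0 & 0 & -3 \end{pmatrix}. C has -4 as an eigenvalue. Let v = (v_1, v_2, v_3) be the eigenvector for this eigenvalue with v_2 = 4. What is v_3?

C + 4I = [[0, 0, -1], [-4, -2, 2], [0, 0, 1]].
Solving (C + 4I)v = 0 gives the eigenspace spanned by (-2, 4, 0).
With v_2 = 4, v = (-2, 4, 0), so v_3 = 0.

0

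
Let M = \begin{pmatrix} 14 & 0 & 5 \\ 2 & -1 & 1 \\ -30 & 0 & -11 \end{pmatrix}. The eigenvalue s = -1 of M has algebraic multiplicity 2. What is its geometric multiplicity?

1

M + 1I = [[15, 0, 5], [2, 0, 1], [-30, 0, -10]].
This matrix has rank 2, so its null space has dimension 3 − 2 = 1.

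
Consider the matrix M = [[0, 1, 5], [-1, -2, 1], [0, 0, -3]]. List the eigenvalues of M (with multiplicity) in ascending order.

-3, -1, -1

Characteristic polynomial: p(s) = s^3 + 5s^2 + 7s + 3 = (s + 1)^2(s + 3).
Roots (with multiplicity): -3, -1, -1.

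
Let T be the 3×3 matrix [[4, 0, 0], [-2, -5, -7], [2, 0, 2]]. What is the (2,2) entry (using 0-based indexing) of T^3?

Characteristic polynomial: μ^3 - μ^2 - 22μ + 40 = (μ - 4)(μ - 2)(μ + 5), so the eigenvalues are -5, 2, 4.
μ=4: eigenvector (1, -1, 1).
μ=2: eigenvector (0, 1, -1).
μ=-5: eigenvector (0, 1, 0).
P = [[1, 0, 0], [-1, 1, 1], [1, -1, 0]], D = diag(4, 2, -5), P⁻¹ = [[1, 0, 0], [1, 0, -1], [0, 1, 1]].
T³ = P·diag(64, 8, -125)·P⁻¹ = [[64, 0, 0], [-56, -125, -133], [56, 0, 8]].
The requested entry is 8.

8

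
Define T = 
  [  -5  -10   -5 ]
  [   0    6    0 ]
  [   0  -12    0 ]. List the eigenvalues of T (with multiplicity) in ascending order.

-5, 0, 6

Characteristic polynomial: p(μ) = μ^3 - μ^2 - 30μ = μ(μ - 6)(μ + 5).
Roots (with multiplicity): -5, 0, 6.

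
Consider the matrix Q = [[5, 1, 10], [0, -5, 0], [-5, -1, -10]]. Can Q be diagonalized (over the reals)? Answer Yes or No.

Characteristic polynomial: p(s) = s^3 + 10s^2 + 25s = s(s + 5)^2.
s = -5 has algebraic multiplicity 2; rank(Q + 5I) = 2, so geometric multiplicity = 1.
Geometric multiplicity < algebraic multiplicity, so Q is not diagonalizable.

No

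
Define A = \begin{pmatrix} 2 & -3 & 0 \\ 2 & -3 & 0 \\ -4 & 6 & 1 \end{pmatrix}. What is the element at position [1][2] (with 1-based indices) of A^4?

Characteristic polynomial: μ^3 - μ = μ(μ - 1)(μ + 1), so the eigenvalues are -1, 0, 1.
μ=-1: eigenvector (-1, -1, 1).
μ=1: eigenvector (0, 0, 1).
μ=0: eigenvector (3, 2, 0).
P = [[-1, 0, 3], [-1, 0, 2], [1, 1, 0]], D = diag(-1, 1, 0), P⁻¹ = [[2, -3, 0], [-2, 3, 1], [1, -1, 0]].
A⁴ = P·diag(1, 1, 0)·P⁻¹ = [[-2, 3, 0], [-2, 3, 0], [0, 0, 1]].
The requested entry is 3.

3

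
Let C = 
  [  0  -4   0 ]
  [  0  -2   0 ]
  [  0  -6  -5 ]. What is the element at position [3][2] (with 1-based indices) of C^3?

-234

Characteristic polynomial: s^3 + 7s^2 + 10s = s(s + 2)(s + 5), so the eigenvalues are -5, -2, 0.
s=0: eigenvector (1, 0, 0).
s=-2: eigenvector (2, 1, -2).
s=-5: eigenvector (0, 0, 1).
P = [[1, 2, 0], [0, 1, 0], [0, -2, 1]], D = diag(0, -2, -5), P⁻¹ = [[1, -2, 0], [0, 1, 0], [0, 2, 1]].
C³ = P·diag(0, -8, -125)·P⁻¹ = [[0, -16, 0], [0, -8, 0], [0, -234, -125]].
The requested entry is -234.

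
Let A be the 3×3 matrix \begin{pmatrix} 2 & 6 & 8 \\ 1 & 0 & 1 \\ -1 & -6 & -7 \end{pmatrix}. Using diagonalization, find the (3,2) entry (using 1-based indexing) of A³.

-216

Characteristic polynomial: r^3 + 5r^2 - 6r = r(r - 1)(r + 6), so the eigenvalues are -6, 0, 1.
r=0: eigenvector (-1, -1, 1).
r=-6: eigenvector (-1, 0, 1).
r=1: eigenvector (2, 1, -1).
P = [[-1, -1, 2], [-1, 0, 1], [1, 1, -1]], D = diag(0, -6, 1), P⁻¹ = [[1, -1, 1], [0, 1, 1], [1, 0, 1]].
A³ = P·diag(0, -216, 1)·P⁻¹ = [[2, 216, 218], [1, 0, 1], [-1, -216, -217]].
The requested entry is -216.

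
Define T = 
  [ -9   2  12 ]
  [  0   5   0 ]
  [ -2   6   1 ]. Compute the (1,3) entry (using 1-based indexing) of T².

Characteristic polynomial: λ^3 + 3λ^2 - 25λ - 75 = (λ - 5)(λ + 3)(λ + 5), so the eigenvalues are -5, -3, 5.
λ=-5: eigenvector (3, 0, 1).
λ=5: eigenvector (1, 1, 1).
λ=-3: eigenvector (2, 0, 1).
P = [[3, 1, 2], [0, 1, 0], [1, 1, 1]], D = diag(-5, 5, -3), P⁻¹ = [[1, 1, -2], [0, 1, 0], [-1, -2, 3]].
T² = P·diag(25, 25, 9)·P⁻¹ = [[57, 64, -96], [0, 25, 0], [16, 32, -23]].
The requested entry is -96.

-96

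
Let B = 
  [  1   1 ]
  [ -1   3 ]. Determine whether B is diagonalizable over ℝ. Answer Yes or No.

No

Characteristic polynomial: p(r) = r^2 - 4r + 4 = (r - 2)^2.
r = 2 has algebraic multiplicity 2; rank(B − 2I) = 1, so geometric multiplicity = 1.
Geometric multiplicity < algebraic multiplicity, so B is not diagonalizable.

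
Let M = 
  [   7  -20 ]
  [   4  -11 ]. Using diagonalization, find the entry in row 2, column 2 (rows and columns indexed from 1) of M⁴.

Characteristic polynomial: r^2 + 4r + 3 = (r + 1)(r + 3), so the eigenvalues are -3, -1.
r=-1: eigenvector (5, 2).
r=-3: eigenvector (2, 1).
P = [[5, 2], [2, 1]], D = diag(-1, -3), P⁻¹ = [[1, -2], [-2, 5]].
M⁴ = P·diag(1, 81)·P⁻¹ = [[-319, 800], [-160, 401]].
The requested entry is 401.

401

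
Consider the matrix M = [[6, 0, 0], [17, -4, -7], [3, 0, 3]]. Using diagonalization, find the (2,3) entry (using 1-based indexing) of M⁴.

Characteristic polynomial: t^3 - 5t^2 - 18t + 72 = (t - 6)(t - 3)(t + 4), so the eigenvalues are -4, 3, 6.
t=-4: eigenvector (0, 1, 0).
t=6: eigenvector (1, 1, 1).
t=3: eigenvector (0, -1, 1).
P = [[0, 1, 0], [1, 1, -1], [0, 1, 1]], D = diag(-4, 6, 3), P⁻¹ = [[-2, 1, 1], [1, 0, 0], [-1, 0, 1]].
M⁴ = P·diag(256, 1296, 81)·P⁻¹ = [[1296, 0, 0], [865, 256, 175], [1215, 0, 81]].
The requested entry is 175.

175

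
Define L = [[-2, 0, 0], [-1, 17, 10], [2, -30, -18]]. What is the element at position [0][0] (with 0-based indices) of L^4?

16

Characteristic polynomial: s^3 + 3s^2 - 4s - 12 = (s - 2)(s + 2)(s + 3), so the eigenvalues are -3, -2, 2.
s=2: eigenvector (0, -2, 3).
s=-3: eigenvector (0, -1, 2).
s=-2: eigenvector (1, -1, 2).
P = [[0, 0, 1], [-2, -1, -1], [3, 2, 2]], D = diag(2, -3, -2), P⁻¹ = [[0, -2, -1], [-1, 3, 2], [1, 0, 0]].
L⁴ = P·diag(16, 81, 16)·P⁻¹ = [[16, 0, 0], [65, -179, -130], [-130, 390, 276]].
The requested entry is 16.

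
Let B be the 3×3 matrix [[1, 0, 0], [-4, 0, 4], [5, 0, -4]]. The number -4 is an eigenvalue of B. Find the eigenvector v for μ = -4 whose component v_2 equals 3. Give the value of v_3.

-3

B + 4I = [[5, 0, 0], [-4, 4, 4], [5, 0, 0]].
Solving (B + 4I)v = 0 gives the eigenspace spanned by (0, 3, -3).
With v_2 = 3, v = (0, 3, -3), so v_3 = -3.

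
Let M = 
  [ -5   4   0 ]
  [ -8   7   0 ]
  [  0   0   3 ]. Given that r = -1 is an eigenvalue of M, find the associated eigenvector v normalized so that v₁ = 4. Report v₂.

4

M + 1I = [[-4, 4, 0], [-8, 8, 0], [0, 0, 4]].
Solving (M + 1I)v = 0 gives the eigenspace spanned by (4, 4, 0).
With v₁ = 4, v = (4, 4, 0), so v₂ = 4.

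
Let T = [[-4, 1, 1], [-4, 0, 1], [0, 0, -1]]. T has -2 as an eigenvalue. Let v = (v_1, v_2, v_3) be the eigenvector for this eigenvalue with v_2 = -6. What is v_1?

T + 2I = [[-2, 1, 1], [-4, 2, 1], [0, 0, 1]].
Solving (T + 2I)v = 0 gives the eigenspace spanned by (-3, -6, 0).
With v_2 = -6, v = (-3, -6, 0), so v_1 = -3.

-3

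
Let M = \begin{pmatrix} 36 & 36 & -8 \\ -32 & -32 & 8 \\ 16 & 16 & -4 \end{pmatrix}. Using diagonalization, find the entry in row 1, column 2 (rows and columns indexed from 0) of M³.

128

Characteristic polynomial: λ^3 - 16λ = λ(λ - 4)(λ + 4), so the eigenvalues are -4, 0, 4.
λ=4: eigenvector (5, -4, 2).
λ=0: eigenvector (-1, 1, 0).
λ=-4: eigenvector (2, -2, 1).
P = [[5, -1, 2], [-4, 1, -2], [2, 0, 1]], D = diag(4, 0, -4), P⁻¹ = [[1, 1, 0], [0, 1, 2], [-2, -2, 1]].
M³ = P·diag(64, 0, -64)·P⁻¹ = [[576, 576, -128], [-512, -512, 128], [256, 256, -64]].
The requested entry is 128.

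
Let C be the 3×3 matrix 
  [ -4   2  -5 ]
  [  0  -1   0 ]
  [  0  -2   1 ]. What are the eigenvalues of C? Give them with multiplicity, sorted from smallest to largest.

-4, -1, 1

Characteristic polynomial: p(s) = s^3 + 4s^2 - s - 4 = (s - 1)(s + 1)(s + 4).
Roots (with multiplicity): -4, -1, 1.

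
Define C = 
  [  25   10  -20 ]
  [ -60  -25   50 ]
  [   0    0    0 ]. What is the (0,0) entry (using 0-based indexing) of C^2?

Characteristic polynomial: t^3 - 25t = t(t - 5)(t + 5), so the eigenvalues are -5, 0, 5.
t=5: eigenvector (1, -2, 0).
t=-5: eigenvector (-1, 3, 0).
t=0: eigenvector (0, 2, 1).
P = [[1, -1, 0], [-2, 3, 2], [0, 0, 1]], D = diag(5, -5, 0), P⁻¹ = [[3, 1, -2], [2, 1, -2], [0, 0, 1]].
C² = P·diag(25, 25, 0)·P⁻¹ = [[25, 0, 0], [0, 25, -50], [0, 0, 0]].
The requested entry is 25.

25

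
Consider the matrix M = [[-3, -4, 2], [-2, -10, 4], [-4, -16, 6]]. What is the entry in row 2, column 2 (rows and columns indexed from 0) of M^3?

Characteristic polynomial: s^3 + 7s^2 + 16s + 12 = (s + 2)^2(s + 3), so the eigenvalues are -3, -2, -2.
s=-3: eigenvector (1, 2, 4).
s=-2: eigenvector (-2, 1, 1).
s=-2: eigenvector (0, 1, 2).
P = [[1, -2, 0], [2, 1, 1], [4, 1, 2]], D = diag(-3, -2, -2), P⁻¹ = [[1, 4, -2], [0, 2, -1], [-2, -9, 5]].
M³ = P·diag(-27, -8, -8)·P⁻¹ = [[-27, -76, 38], [-38, -160, 76], [-76, -304, 144]].
The requested entry is 144.

144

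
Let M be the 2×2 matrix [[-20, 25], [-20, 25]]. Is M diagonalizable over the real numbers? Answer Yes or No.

Yes

Characteristic polynomial: p(s) = s^2 - 5s = s(s - 5).
All 2 eigenvalues are distinct, so M is diagonalizable.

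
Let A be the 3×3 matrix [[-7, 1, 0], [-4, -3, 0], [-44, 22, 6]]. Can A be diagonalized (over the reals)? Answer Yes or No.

Characteristic polynomial: p(t) = t^3 + 4t^2 - 35t - 150 = (t - 6)(t + 5)^2.
t = -5 has algebraic multiplicity 2; rank(A + 5I) = 2, so geometric multiplicity = 1.
Geometric multiplicity < algebraic multiplicity, so A is not diagonalizable.

No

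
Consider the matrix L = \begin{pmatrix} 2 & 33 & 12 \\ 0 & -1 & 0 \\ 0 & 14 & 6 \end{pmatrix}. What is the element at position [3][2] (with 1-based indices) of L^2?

Characteristic polynomial: t^3 - 7t^2 + 4t + 12 = (t - 6)(t - 2)(t + 1), so the eigenvalues are -1, 2, 6.
t=2: eigenvector (1, 0, 0).
t=6: eigenvector (3, 0, 1).
t=-1: eigenvector (-3, 1, -2).
P = [[1, 3, -3], [0, 0, 1], [0, 1, -2]], D = diag(2, 6, -1), P⁻¹ = [[1, -3, -3], [0, 2, 1], [0, 1, 0]].
L² = P·diag(4, 36, 1)·P⁻¹ = [[4, 201, 96], [0, 1, 0], [0, 70, 36]].
The requested entry is 70.

70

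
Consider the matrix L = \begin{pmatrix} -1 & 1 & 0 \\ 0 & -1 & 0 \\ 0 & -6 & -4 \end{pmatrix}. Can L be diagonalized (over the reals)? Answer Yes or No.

Characteristic polynomial: p(λ) = λ^3 + 6λ^2 + 9λ + 4 = (λ + 1)^2(λ + 4).
λ = -1 has algebraic multiplicity 2; rank(L + 1I) = 2, so geometric multiplicity = 1.
Geometric multiplicity < algebraic multiplicity, so L is not diagonalizable.

No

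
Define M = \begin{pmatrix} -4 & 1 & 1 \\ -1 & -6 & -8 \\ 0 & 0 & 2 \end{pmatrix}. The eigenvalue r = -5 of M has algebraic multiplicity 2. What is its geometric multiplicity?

1

M + 5I = [[1, 1, 1], [-1, -1, -8], [0, 0, 7]].
This matrix has rank 2, so its null space has dimension 3 − 2 = 1.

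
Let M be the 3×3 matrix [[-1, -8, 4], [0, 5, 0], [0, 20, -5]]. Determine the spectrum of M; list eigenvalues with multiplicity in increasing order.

-5, -1, 5

Characteristic polynomial: p(λ) = λ^3 + λ^2 - 25λ - 25 = (λ - 5)(λ + 1)(λ + 5).
Roots (with multiplicity): -5, -1, 5.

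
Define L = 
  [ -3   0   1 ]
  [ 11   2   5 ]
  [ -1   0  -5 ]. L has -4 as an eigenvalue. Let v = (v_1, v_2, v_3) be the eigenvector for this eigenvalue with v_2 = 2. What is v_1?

-2

L + 4I = [[1, 0, 1], [11, 6, 5], [-1, 0, -1]].
Solving (L + 4I)v = 0 gives the eigenspace spanned by (-2, 2, 2).
With v_2 = 2, v = (-2, 2, 2), so v_1 = -2.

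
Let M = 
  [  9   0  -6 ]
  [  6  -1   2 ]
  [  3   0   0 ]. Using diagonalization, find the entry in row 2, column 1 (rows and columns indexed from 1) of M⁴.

2430

Characteristic polynomial: μ^3 - 8μ^2 + 9μ + 18 = (μ - 6)(μ - 3)(μ + 1), so the eigenvalues are -1, 3, 6.
μ=6: eigenvector (2, 2, 1).
μ=-1: eigenvector (0, 1, 0).
μ=3: eigenvector (1, 2, 1).
P = [[2, 0, 1], [2, 1, 2], [1, 0, 1]], D = diag(6, -1, 3), P⁻¹ = [[1, 0, -1], [0, 1, -2], [-1, 0, 2]].
M⁴ = P·diag(1296, 1, 81)·P⁻¹ = [[2511, 0, -2430], [2430, 1, -2270], [1215, 0, -1134]].
The requested entry is 2430.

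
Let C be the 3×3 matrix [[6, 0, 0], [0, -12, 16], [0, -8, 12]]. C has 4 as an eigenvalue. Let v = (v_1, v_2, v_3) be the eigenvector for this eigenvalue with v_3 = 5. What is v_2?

C − 4I = [[2, 0, 0], [0, -16, 16], [0, -8, 8]].
Solving (C − 4I)v = 0 gives the eigenspace spanned by (0, 5, 5).
With v_3 = 5, v = (0, 5, 5), so v_2 = 5.

5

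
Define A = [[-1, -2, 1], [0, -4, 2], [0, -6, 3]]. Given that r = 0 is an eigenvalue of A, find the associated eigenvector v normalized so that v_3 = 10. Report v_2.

5

A = [[-1, -2, 1], [0, -4, 2], [0, -6, 3]].
Solving (A)v = 0 gives the eigenspace spanned by (0, 5, 10).
With v_3 = 10, v = (0, 5, 10), so v_2 = 5.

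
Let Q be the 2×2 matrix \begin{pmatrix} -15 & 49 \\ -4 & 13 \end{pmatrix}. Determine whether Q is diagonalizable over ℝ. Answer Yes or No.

Characteristic polynomial: p(r) = r^2 + 2r + 1 = (r + 1)^2.
r = -1 has algebraic multiplicity 2; rank(Q + 1I) = 1, so geometric multiplicity = 1.
Geometric multiplicity < algebraic multiplicity, so Q is not diagonalizable.

No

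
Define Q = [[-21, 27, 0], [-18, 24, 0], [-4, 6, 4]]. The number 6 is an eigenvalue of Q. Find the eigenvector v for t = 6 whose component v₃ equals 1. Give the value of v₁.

Q − 6I = [[-27, 27, 0], [-18, 18, 0], [-4, 6, -2]].
Solving (Q − 6I)v = 0 gives the eigenspace spanned by (1, 1, 1).
With v₃ = 1, v = (1, 1, 1), so v₁ = 1.

1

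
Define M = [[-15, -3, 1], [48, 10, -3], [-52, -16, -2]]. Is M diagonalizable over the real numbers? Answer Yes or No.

Characteristic polynomial: p(t) = t^3 + 7t^2 + 8t - 16 = (t - 1)(t + 4)^2.
t = -4 has algebraic multiplicity 2; rank(M + 4I) = 2, so geometric multiplicity = 1.
Geometric multiplicity < algebraic multiplicity, so M is not diagonalizable.

No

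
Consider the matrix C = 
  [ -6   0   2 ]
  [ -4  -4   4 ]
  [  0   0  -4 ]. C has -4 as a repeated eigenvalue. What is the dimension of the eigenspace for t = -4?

2

C + 4I = [[-2, 0, 2], [-4, 0, 4], [0, 0, 0]].
This matrix has rank 1, so its null space has dimension 3 − 1 = 2.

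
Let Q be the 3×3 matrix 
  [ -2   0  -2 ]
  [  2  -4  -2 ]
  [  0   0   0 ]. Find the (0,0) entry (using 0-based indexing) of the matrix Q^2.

4

Characteristic polynomial: s^3 + 6s^2 + 8s = s(s + 2)(s + 4), so the eigenvalues are -4, -2, 0.
s=-4: eigenvector (0, 1, 0).
s=-2: eigenvector (1, 1, 0).
s=0: eigenvector (-1, -1, 1).
P = [[0, 1, -1], [1, 1, -1], [0, 0, 1]], D = diag(-4, -2, 0), P⁻¹ = [[-1, 1, 0], [1, 0, 1], [0, 0, 1]].
Q² = P·diag(16, 4, 0)·P⁻¹ = [[4, 0, 4], [-12, 16, 4], [0, 0, 0]].
The requested entry is 4.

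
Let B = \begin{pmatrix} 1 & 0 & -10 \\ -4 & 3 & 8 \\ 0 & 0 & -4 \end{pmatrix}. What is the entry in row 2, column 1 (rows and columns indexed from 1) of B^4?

-160

Characteristic polynomial: λ^3 - 13λ + 12 = (λ - 3)(λ - 1)(λ + 4), so the eigenvalues are -4, 1, 3.
λ=3: eigenvector (0, 1, 0).
λ=1: eigenvector (1, 2, 0).
λ=-4: eigenvector (2, 0, 1).
P = [[0, 1, 2], [1, 2, 0], [0, 0, 1]], D = diag(3, 1, -4), P⁻¹ = [[-2, 1, 4], [1, 0, -2], [0, 0, 1]].
B⁴ = P·diag(81, 1, 256)·P⁻¹ = [[1, 0, 510], [-160, 81, 320], [0, 0, 256]].
The requested entry is -160.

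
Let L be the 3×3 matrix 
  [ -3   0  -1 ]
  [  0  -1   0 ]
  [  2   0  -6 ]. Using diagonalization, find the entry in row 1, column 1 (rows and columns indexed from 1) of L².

7

Characteristic polynomial: r^3 + 10r^2 + 29r + 20 = (r + 1)(r + 4)(r + 5), so the eigenvalues are -5, -4, -1.
r=-5: eigenvector (-1, 0, -2).
r=-1: eigenvector (0, 1, 0).
r=-4: eigenvector (1, 0, 1).
P = [[-1, 0, 1], [0, 1, 0], [-2, 0, 1]], D = diag(-5, -1, -4), P⁻¹ = [[1, 0, -1], [0, 1, 0], [2, 0, -1]].
L² = P·diag(25, 1, 16)·P⁻¹ = [[7, 0, 9], [0, 1, 0], [-18, 0, 34]].
The requested entry is 7.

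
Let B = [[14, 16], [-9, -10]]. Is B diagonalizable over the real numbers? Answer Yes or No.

No

Characteristic polynomial: p(s) = s^2 - 4s + 4 = (s - 2)^2.
s = 2 has algebraic multiplicity 2; rank(B − 2I) = 1, so geometric multiplicity = 1.
Geometric multiplicity < algebraic multiplicity, so B is not diagonalizable.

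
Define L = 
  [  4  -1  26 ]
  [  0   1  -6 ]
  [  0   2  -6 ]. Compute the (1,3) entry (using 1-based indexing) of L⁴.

-430

Characteristic polynomial: μ^3 + μ^2 - 14μ - 24 = (μ - 4)(μ + 2)(μ + 3), so the eigenvalues are -3, -2, 4.
μ=-2: eigenvector (-4, 2, 1).
μ=-3: eigenvector (7, -3, -2).
μ=4: eigenvector (1, 0, 0).
P = [[-4, 7, 1], [2, -3, 0], [1, -2, 0]], D = diag(-2, -3, 4), P⁻¹ = [[0, 2, -3], [0, 1, -2], [1, 1, 2]].
L⁴ = P·diag(16, 81, 256)·P⁻¹ = [[256, 695, -430], [0, -179, 390], [0, -130, 276]].
The requested entry is -430.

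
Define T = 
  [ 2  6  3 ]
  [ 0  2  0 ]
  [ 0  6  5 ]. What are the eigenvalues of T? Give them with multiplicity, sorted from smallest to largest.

Characteristic polynomial: p(s) = s^3 - 9s^2 + 24s - 20 = (s - 5)(s - 2)^2.
Roots (with multiplicity): 2, 2, 5.

2, 2, 5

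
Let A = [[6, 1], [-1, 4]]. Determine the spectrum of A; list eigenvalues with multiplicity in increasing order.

Characteristic polynomial: p(r) = r^2 - 10r + 25 = (r - 5)^2.
Roots (with multiplicity): 5, 5.

5, 5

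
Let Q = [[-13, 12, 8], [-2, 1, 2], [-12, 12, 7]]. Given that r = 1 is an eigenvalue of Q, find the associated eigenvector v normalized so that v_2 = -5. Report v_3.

Q − 1I = [[-14, 12, 8], [-2, 0, 2], [-12, 12, 6]].
Solving (Q − 1I)v = 0 gives the eigenspace spanned by (-10, -5, -10).
With v_2 = -5, v = (-10, -5, -10), so v_3 = -10.

-10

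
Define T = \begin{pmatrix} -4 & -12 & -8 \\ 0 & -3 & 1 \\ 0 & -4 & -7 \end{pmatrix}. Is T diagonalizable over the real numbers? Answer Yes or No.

No

Characteristic polynomial: p(r) = r^3 + 14r^2 + 65r + 100 = (r + 4)(r + 5)^2.
r = -5 has algebraic multiplicity 2; rank(T + 5I) = 2, so geometric multiplicity = 1.
Geometric multiplicity < algebraic multiplicity, so T is not diagonalizable.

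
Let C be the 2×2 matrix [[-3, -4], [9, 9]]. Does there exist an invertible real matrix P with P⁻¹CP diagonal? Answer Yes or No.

Characteristic polynomial: p(λ) = λ^2 - 6λ + 9 = (λ - 3)^2.
λ = 3 has algebraic multiplicity 2; rank(C − 3I) = 1, so geometric multiplicity = 1.
Geometric multiplicity < algebraic multiplicity, so C is not diagonalizable.

No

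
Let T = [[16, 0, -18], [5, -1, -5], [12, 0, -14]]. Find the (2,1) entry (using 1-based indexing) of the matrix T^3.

65

Characteristic polynomial: λ^3 - λ^2 - 10λ - 8 = (λ - 4)(λ + 1)(λ + 2), so the eigenvalues are -2, -1, 4.
λ=4: eigenvector (3, 1, 2).
λ=-1: eigenvector (0, 1, 0).
λ=-2: eigenvector (1, 0, 1).
P = [[3, 0, 1], [1, 1, 0], [2, 0, 1]], D = diag(4, -1, -2), P⁻¹ = [[1, 0, -1], [-1, 1, 1], [-2, 0, 3]].
T³ = P·diag(64, -1, -8)·P⁻¹ = [[208, 0, -216], [65, -1, -65], [144, 0, -152]].
The requested entry is 65.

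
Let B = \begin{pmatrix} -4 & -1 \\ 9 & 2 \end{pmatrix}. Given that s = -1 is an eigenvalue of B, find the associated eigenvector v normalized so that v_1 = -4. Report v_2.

12

B + 1I = [[-3, -1], [9, 3]].
Solving (B + 1I)v = 0 gives the eigenspace spanned by (-4, 12).
With v_1 = -4, v = (-4, 12), so v_2 = 12.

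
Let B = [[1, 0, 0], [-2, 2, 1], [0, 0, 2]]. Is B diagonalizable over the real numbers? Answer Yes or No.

No

Characteristic polynomial: p(s) = s^3 - 5s^2 + 8s - 4 = (s - 2)^2(s - 1).
s = 2 has algebraic multiplicity 2; rank(B − 2I) = 2, so geometric multiplicity = 1.
Geometric multiplicity < algebraic multiplicity, so B is not diagonalizable.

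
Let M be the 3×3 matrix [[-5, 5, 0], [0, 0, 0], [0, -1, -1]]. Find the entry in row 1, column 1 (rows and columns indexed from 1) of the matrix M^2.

Characteristic polynomial: λ^3 + 6λ^2 + 5λ = λ(λ + 1)(λ + 5), so the eigenvalues are -5, -1, 0.
λ=-5: eigenvector (1, 0, 0).
λ=0: eigenvector (1, 1, -1).
λ=-1: eigenvector (0, 0, 1).
P = [[1, 1, 0], [0, 1, 0], [0, -1, 1]], D = diag(-5, 0, -1), P⁻¹ = [[1, -1, 0], [0, 1, 0], [0, 1, 1]].
M² = P·diag(25, 0, 1)·P⁻¹ = [[25, -25, 0], [0, 0, 0], [0, 1, 1]].
The requested entry is 25.

25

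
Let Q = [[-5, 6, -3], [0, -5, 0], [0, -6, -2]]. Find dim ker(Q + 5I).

Q + 5I = [[0, 6, -3], [0, 0, 0], [0, -6, 3]].
This matrix has rank 1, so its null space has dimension 3 − 1 = 2.

2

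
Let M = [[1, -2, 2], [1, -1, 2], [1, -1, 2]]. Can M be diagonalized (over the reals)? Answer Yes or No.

No

Characteristic polynomial: p(λ) = λ^3 - 2λ^2 + λ = λ(λ - 1)^2.
λ = 1 has algebraic multiplicity 2; rank(M − 1I) = 2, so geometric multiplicity = 1.
Geometric multiplicity < algebraic multiplicity, so M is not diagonalizable.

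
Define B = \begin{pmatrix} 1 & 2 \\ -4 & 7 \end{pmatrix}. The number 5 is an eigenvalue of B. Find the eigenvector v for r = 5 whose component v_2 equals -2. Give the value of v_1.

-1

B − 5I = [[-4, 2], [-4, 2]].
Solving (B − 5I)v = 0 gives the eigenspace spanned by (-1, -2).
With v_2 = -2, v = (-1, -2), so v_1 = -1.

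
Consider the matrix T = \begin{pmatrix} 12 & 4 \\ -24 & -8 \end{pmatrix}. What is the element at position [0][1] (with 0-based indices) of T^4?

Characteristic polynomial: r^2 - 4r = r(r - 4), so the eigenvalues are 0, 4.
r=0: eigenvector (-1, 3).
r=4: eigenvector (1, -2).
P = [[-1, 1], [3, -2]], D = diag(0, 4), P⁻¹ = [[2, 1], [3, 1]].
T⁴ = P·diag(0, 256)·P⁻¹ = [[768, 256], [-1536, -512]].
The requested entry is 256.

256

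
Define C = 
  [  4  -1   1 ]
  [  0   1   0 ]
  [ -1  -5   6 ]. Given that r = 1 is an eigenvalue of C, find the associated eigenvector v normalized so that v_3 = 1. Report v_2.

C − 1I = [[3, -1, 1], [0, 0, 0], [-1, -5, 5]].
Solving (C − 1I)v = 0 gives the eigenspace spanned by (0, 1, 1).
With v_3 = 1, v = (0, 1, 1), so v_2 = 1.

1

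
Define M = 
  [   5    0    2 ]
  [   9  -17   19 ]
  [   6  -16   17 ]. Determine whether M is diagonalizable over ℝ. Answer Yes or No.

Characteristic polynomial: p(s) = s^3 - 5s^2 + 3s + 9 = (s - 3)^2(s + 1).
s = 3 has algebraic multiplicity 2; rank(M − 3I) = 2, so geometric multiplicity = 1.
Geometric multiplicity < algebraic multiplicity, so M is not diagonalizable.

No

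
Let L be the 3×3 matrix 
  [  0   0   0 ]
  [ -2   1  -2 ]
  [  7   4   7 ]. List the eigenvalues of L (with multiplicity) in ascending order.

0, 3, 5

Characteristic polynomial: p(λ) = λ^3 - 8λ^2 + 15λ = λ(λ - 5)(λ - 3).
Roots (with multiplicity): 0, 3, 5.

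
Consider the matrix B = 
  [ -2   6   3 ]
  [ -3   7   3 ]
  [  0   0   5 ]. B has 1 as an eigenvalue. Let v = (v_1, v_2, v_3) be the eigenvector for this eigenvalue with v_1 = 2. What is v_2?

B − 1I = [[-3, 6, 3], [-3, 6, 3], [0, 0, 4]].
Solving (B − 1I)v = 0 gives the eigenspace spanned by (2, 1, 0).
With v_1 = 2, v = (2, 1, 0), so v_2 = 1.

1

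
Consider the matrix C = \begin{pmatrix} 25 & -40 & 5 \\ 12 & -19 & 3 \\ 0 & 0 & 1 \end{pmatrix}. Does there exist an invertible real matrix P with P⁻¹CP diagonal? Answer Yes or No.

No

Characteristic polynomial: p(λ) = λ^3 - 7λ^2 + 11λ - 5 = (λ - 5)(λ - 1)^2.
λ = 1 has algebraic multiplicity 2; rank(C − 1I) = 2, so geometric multiplicity = 1.
Geometric multiplicity < algebraic multiplicity, so C is not diagonalizable.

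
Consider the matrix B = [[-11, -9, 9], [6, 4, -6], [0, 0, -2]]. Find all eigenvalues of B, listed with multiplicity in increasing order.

-5, -2, -2

Characteristic polynomial: p(μ) = μ^3 + 9μ^2 + 24μ + 20 = (μ + 2)^2(μ + 5).
Roots (with multiplicity): -5, -2, -2.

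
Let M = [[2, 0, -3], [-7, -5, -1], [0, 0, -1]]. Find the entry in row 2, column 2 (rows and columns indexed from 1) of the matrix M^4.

Characteristic polynomial: s^3 + 4s^2 - 7s - 10 = (s - 2)(s + 1)(s + 5), so the eigenvalues are -5, -1, 2.
s=2: eigenvector (1, -1, 0).
s=-5: eigenvector (0, 1, 0).
s=-1: eigenvector (1, -2, 1).
P = [[1, 0, 1], [-1, 1, -2], [0, 0, 1]], D = diag(2, -5, -1), P⁻¹ = [[1, 0, -1], [1, 1, 1], [0, 0, 1]].
M⁴ = P·diag(16, 625, 1)·P⁻¹ = [[16, 0, -15], [609, 625, 639], [0, 0, 1]].
The requested entry is 625.

625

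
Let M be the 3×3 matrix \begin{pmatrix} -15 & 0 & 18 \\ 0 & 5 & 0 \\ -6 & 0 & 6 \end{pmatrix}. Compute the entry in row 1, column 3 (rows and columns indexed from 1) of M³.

1134

Characteristic polynomial: t^3 + 4t^2 - 27t - 90 = (t - 5)(t + 3)(t + 6), so the eigenvalues are -6, -3, 5.
t=-6: eigenvector (2, 0, 1).
t=5: eigenvector (0, 1, 0).
t=-3: eigenvector (-3, 0, -2).
P = [[2, 0, -3], [0, 1, 0], [1, 0, -2]], D = diag(-6, 5, -3), P⁻¹ = [[2, 0, -3], [0, 1, 0], [1, 0, -2]].
M³ = P·diag(-216, 125, -27)·P⁻¹ = [[-783, 0, 1134], [0, 125, 0], [-378, 0, 540]].
The requested entry is 1134.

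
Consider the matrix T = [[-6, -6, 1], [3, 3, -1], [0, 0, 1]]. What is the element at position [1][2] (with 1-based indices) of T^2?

Characteristic polynomial: μ^3 + 2μ^2 - 3μ = μ(μ - 1)(μ + 3), so the eigenvalues are -3, 0, 1.
μ=1: eigenvector (-1, 1, -1).
μ=-3: eigenvector (-2, 1, 0).
μ=0: eigenvector (-1, 1, 0).
P = [[-1, -2, -1], [1, 1, 1], [-1, 0, 0]], D = diag(1, -3, 0), P⁻¹ = [[0, 0, -1], [-1, -1, 0], [1, 2, 1]].
T² = P·diag(1, 9, 0)·P⁻¹ = [[18, 18, 1], [-9, -9, -1], [0, 0, 1]].
The requested entry is 18.

18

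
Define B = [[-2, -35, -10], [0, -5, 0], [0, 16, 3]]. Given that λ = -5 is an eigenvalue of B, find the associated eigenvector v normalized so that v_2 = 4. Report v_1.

B + 5I = [[3, -35, -10], [0, 0, 0], [0, 16, 8]].
Solving (B + 5I)v = 0 gives the eigenspace spanned by (20, 4, -8).
With v_2 = 4, v = (20, 4, -8), so v_1 = 20.

20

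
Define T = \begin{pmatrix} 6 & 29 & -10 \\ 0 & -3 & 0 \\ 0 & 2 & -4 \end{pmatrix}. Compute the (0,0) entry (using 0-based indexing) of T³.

216

Characteristic polynomial: μ^3 + μ^2 - 30μ - 72 = (μ - 6)(μ + 3)(μ + 4), so the eigenvalues are -4, -3, 6.
μ=6: eigenvector (1, 0, 0).
μ=-3: eigenvector (-1, 1, 2).
μ=-4: eigenvector (1, 0, 1).
P = [[1, -1, 1], [0, 1, 0], [0, 2, 1]], D = diag(6, -3, -4), P⁻¹ = [[1, 3, -1], [0, 1, 0], [0, -2, 1]].
T³ = P·diag(216, -27, -64)·P⁻¹ = [[216, 803, -280], [0, -27, 0], [0, 74, -64]].
The requested entry is 216.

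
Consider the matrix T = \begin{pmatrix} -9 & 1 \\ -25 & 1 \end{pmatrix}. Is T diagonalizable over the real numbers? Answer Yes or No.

Characteristic polynomial: p(μ) = μ^2 + 8μ + 16 = (μ + 4)^2.
μ = -4 has algebraic multiplicity 2; rank(T + 4I) = 1, so geometric multiplicity = 1.
Geometric multiplicity < algebraic multiplicity, so T is not diagonalizable.

No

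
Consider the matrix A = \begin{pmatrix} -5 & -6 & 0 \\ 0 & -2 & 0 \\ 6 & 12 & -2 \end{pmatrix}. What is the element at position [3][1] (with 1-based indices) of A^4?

-1218

Characteristic polynomial: r^3 + 9r^2 + 24r + 20 = (r + 2)^2(r + 5), so the eigenvalues are -5, -2, -2.
r=-2: eigenvector (-2, 1, 1).
r=-5: eigenvector (1, 0, -2).
r=-2: eigenvector (0, 0, 1).
P = [[-2, 1, 0], [1, 0, 0], [1, -2, 1]], D = diag(-2, -5, -2), P⁻¹ = [[0, 1, 0], [1, 2, 0], [2, 3, 1]].
A⁴ = P·diag(16, 625, 16)·P⁻¹ = [[625, 1218, 0], [0, 16, 0], [-1218, -2436, 16]].
The requested entry is -1218.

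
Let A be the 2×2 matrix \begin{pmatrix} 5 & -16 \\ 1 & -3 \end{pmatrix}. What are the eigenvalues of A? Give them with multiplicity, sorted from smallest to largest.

Characteristic polynomial: p(s) = s^2 - 2s + 1 = (s - 1)^2.
Roots (with multiplicity): 1, 1.

1, 1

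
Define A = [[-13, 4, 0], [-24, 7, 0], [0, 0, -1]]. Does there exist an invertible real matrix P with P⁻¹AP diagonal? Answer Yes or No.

Characteristic polynomial: p(t) = t^3 + 7t^2 + 11t + 5 = (t + 1)^2(t + 5).
t = -1 has algebraic multiplicity 2; rank(A + 1I) = 1, so geometric multiplicity = 2.
Every eigenvalue has geometric = algebraic multiplicity, so A is diagonalizable.

Yes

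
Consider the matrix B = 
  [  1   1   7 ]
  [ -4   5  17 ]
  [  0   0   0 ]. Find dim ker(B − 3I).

1

B − 3I = [[-2, 1, 7], [-4, 2, 17], [0, 0, -3]].
This matrix has rank 2, so its null space has dimension 3 − 2 = 1.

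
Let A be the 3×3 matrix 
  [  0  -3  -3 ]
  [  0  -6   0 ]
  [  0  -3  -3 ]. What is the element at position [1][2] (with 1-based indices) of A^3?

-189

Characteristic polynomial: t^3 + 9t^2 + 18t = t(t + 3)(t + 6), so the eigenvalues are -6, -3, 0.
t=-6: eigenvector (1, 1, 1).
t=0: eigenvector (1, 0, 0).
t=-3: eigenvector (1, 0, 1).
P = [[1, 1, 1], [1, 0, 0], [1, 0, 1]], D = diag(-6, 0, -3), P⁻¹ = [[0, 1, 0], [1, 0, -1], [0, -1, 1]].
A³ = P·diag(-216, 0, -27)·P⁻¹ = [[0, -189, -27], [0, -216, 0], [0, -189, -27]].
The requested entry is -189.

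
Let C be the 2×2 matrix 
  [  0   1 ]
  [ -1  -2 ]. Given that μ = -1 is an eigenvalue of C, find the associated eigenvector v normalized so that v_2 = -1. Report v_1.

C + 1I = [[1, 1], [-1, -1]].
Solving (C + 1I)v = 0 gives the eigenspace spanned by (1, -1).
With v_2 = -1, v = (1, -1), so v_1 = 1.

1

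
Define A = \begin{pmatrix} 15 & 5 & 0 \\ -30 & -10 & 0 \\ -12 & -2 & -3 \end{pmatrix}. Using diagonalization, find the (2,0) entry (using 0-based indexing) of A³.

Characteristic polynomial: r^3 - 2r^2 - 15r = r(r - 5)(r + 3), so the eigenvalues are -3, 0, 5.
r=5: eigenvector (1, -2, -1).
r=0: eigenvector (-1, 3, 2).
r=-3: eigenvector (0, 0, 1).
P = [[1, -1, 0], [-2, 3, 0], [-1, 2, 1]], D = diag(5, 0, -3), P⁻¹ = [[3, 1, 0], [2, 1, 0], [-1, -1, 1]].
A³ = P·diag(125, 0, -27)·P⁻¹ = [[375, 125, 0], [-750, -250, 0], [-348, -98, -27]].
The requested entry is -348.

-348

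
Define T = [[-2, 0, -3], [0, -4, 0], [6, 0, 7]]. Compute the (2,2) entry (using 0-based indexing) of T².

Characteristic polynomial: s^3 - s^2 - 16s + 16 = (s - 4)(s - 1)(s + 4), so the eigenvalues are -4, 1, 4.
s=4: eigenvector (1, 0, -2).
s=-4: eigenvector (0, 1, 0).
s=1: eigenvector (1, 0, -1).
P = [[1, 0, 1], [0, 1, 0], [-2, 0, -1]], D = diag(4, -4, 1), P⁻¹ = [[-1, 0, -1], [0, 1, 0], [2, 0, 1]].
T² = P·diag(16, 16, 1)·P⁻¹ = [[-14, 0, -15], [0, 16, 0], [30, 0, 31]].
The requested entry is 31.

31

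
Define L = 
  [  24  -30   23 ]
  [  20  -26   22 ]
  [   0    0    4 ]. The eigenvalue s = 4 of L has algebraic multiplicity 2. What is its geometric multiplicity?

L − 4I = [[20, -30, 23], [20, -30, 22], [0, 0, 0]].
This matrix has rank 2, so its null space has dimension 3 − 2 = 1.

1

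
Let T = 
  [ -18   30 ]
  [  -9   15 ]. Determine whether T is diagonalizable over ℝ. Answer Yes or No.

Yes

Characteristic polynomial: p(λ) = λ^2 + 3λ = λ(λ + 3).
All 2 eigenvalues are distinct, so T is diagonalizable.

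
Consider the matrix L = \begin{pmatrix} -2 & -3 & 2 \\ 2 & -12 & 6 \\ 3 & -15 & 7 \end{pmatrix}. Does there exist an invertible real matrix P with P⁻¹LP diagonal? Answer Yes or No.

Characteristic polynomial: p(λ) = λ^3 + 7λ^2 + 16λ + 12 = (λ + 2)^2(λ + 3).
λ = -2 has algebraic multiplicity 2; rank(L + 2I) = 2, so geometric multiplicity = 1.
Geometric multiplicity < algebraic multiplicity, so L is not diagonalizable.

No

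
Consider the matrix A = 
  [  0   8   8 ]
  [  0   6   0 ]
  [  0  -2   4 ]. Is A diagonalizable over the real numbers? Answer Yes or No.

Characteristic polynomial: p(s) = s^3 - 10s^2 + 24s = s(s - 6)(s - 4).
All 3 eigenvalues are distinct, so A is diagonalizable.

Yes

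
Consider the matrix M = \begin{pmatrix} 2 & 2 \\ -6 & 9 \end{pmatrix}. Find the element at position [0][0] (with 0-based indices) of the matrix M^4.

Characteristic polynomial: s^2 - 11s + 30 = (s - 6)(s - 5), so the eigenvalues are 5, 6.
s=6: eigenvector (-1, -2).
s=5: eigenvector (2, 3).
P = [[-1, 2], [-2, 3]], D = diag(6, 5), P⁻¹ = [[3, -2], [2, -1]].
M⁴ = P·diag(1296, 625)·P⁻¹ = [[-1388, 1342], [-4026, 3309]].
The requested entry is -1388.

-1388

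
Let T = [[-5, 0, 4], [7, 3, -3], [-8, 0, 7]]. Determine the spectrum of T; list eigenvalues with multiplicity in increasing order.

-1, 3, 3

Characteristic polynomial: p(s) = s^3 - 5s^2 + 3s + 9 = (s - 3)^2(s + 1).
Roots (with multiplicity): -1, 3, 3.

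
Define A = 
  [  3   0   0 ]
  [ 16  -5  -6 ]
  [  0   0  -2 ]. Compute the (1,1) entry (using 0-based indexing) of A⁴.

625

Characteristic polynomial: λ^3 + 4λ^2 - 11λ - 30 = (λ - 3)(λ + 2)(λ + 5), so the eigenvalues are -5, -2, 3.
λ=-2: eigenvector (0, -2, 1).
λ=-5: eigenvector (0, 1, 0).
λ=3: eigenvector (1, 2, 0).
P = [[0, 0, 1], [-2, 1, 2], [1, 0, 0]], D = diag(-2, -5, 3), P⁻¹ = [[0, 0, 1], [-2, 1, 2], [1, 0, 0]].
A⁴ = P·diag(16, 625, 81)·P⁻¹ = [[81, 0, 0], [-1088, 625, 1218], [0, 0, 16]].
The requested entry is 625.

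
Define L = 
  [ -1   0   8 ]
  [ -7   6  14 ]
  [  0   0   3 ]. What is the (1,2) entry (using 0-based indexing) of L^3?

Characteristic polynomial: μ^3 - 8μ^2 + 9μ + 18 = (μ - 6)(μ - 3)(μ + 1), so the eigenvalues are -1, 3, 6.
μ=3: eigenvector (2, 0, 1).
μ=6: eigenvector (0, 1, 0).
μ=-1: eigenvector (1, 1, 0).
P = [[2, 0, 1], [0, 1, 1], [1, 0, 0]], D = diag(3, 6, -1), P⁻¹ = [[0, 0, 1], [-1, 1, 2], [1, 0, -2]].
L³ = P·diag(27, 216, -1)·P⁻¹ = [[-1, 0, 56], [-217, 216, 434], [0, 0, 27]].
The requested entry is 434.

434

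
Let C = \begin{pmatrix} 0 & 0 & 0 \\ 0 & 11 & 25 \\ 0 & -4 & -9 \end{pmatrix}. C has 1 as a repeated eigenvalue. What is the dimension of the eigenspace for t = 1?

1

C − 1I = [[-1, 0, 0], [0, 10, 25], [0, -4, -10]].
This matrix has rank 2, so its null space has dimension 3 − 2 = 1.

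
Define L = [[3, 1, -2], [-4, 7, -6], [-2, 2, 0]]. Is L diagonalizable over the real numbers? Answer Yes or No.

Characteristic polynomial: p(μ) = μ^3 - 10μ^2 + 33μ - 36 = (μ - 4)(μ - 3)^2.
μ = 3 has algebraic multiplicity 2; rank(L − 3I) = 2, so geometric multiplicity = 1.
Geometric multiplicity < algebraic multiplicity, so L is not diagonalizable.

No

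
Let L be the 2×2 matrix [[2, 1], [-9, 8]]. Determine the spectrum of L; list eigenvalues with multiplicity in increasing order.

5, 5

Characteristic polynomial: p(λ) = λ^2 - 10λ + 25 = (λ - 5)^2.
Roots (with multiplicity): 5, 5.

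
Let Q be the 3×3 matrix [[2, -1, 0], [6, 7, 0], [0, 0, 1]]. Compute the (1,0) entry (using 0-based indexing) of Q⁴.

2214

Characteristic polynomial: s^3 - 10s^2 + 29s - 20 = (s - 5)(s - 4)(s - 1), so the eigenvalues are 1, 4, 5.
s=4: eigenvector (1, -2, 0).
s=5: eigenvector (-1, 3, 0).
s=1: eigenvector (0, 0, 1).
P = [[1, -1, 0], [-2, 3, 0], [0, 0, 1]], D = diag(4, 5, 1), P⁻¹ = [[3, 1, 0], [2, 1, 0], [0, 0, 1]].
Q⁴ = P·diag(256, 625, 1)·P⁻¹ = [[-482, -369, 0], [2214, 1363, 0], [0, 0, 1]].
The requested entry is 2214.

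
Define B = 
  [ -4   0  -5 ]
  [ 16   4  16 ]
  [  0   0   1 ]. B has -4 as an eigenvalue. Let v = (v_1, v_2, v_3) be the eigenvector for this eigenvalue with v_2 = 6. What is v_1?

-3

B + 4I = [[0, 0, -5], [16, 8, 16], [0, 0, 5]].
Solving (B + 4I)v = 0 gives the eigenspace spanned by (-3, 6, 0).
With v_2 = 6, v = (-3, 6, 0), so v_1 = -3.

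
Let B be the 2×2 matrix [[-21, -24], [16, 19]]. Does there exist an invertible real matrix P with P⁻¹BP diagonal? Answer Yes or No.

Characteristic polynomial: p(t) = t^2 + 2t - 15 = (t - 3)(t + 5).
All 2 eigenvalues are distinct, so B is diagonalizable.

Yes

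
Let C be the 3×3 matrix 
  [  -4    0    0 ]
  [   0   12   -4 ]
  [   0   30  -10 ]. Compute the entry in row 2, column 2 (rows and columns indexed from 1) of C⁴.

96

Characteristic polynomial: r^3 + 2r^2 - 8r = r(r - 2)(r + 4), so the eigenvalues are -4, 0, 2.
r=-4: eigenvector (1, 0, 0).
r=0: eigenvector (0, 1, 3).
r=2: eigenvector (0, -2, -5).
P = [[1, 0, 0], [0, 1, -2], [0, 3, -5]], D = diag(-4, 0, 2), P⁻¹ = [[1, 0, 0], [0, -5, 2], [0, -3, 1]].
C⁴ = P·diag(256, 0, 16)·P⁻¹ = [[256, 0, 0], [0, 96, -32], [0, 240, -80]].
The requested entry is 96.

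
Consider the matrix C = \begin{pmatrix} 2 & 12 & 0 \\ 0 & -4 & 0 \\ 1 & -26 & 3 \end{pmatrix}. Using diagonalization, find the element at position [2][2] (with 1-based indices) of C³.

-64

Characteristic polynomial: r^3 - r^2 - 14r + 24 = (r - 3)(r - 2)(r + 4), so the eigenvalues are -4, 2, 3.
r=-4: eigenvector (-2, 1, 4).
r=2: eigenvector (1, 0, -1).
r=3: eigenvector (0, 0, 1).
P = [[-2, 1, 0], [1, 0, 0], [4, -1, 1]], D = diag(-4, 2, 3), P⁻¹ = [[0, 1, 0], [1, 2, 0], [1, -2, 1]].
C³ = P·diag(-64, 8, 27)·P⁻¹ = [[8, 144, 0], [0, -64, 0], [19, -326, 27]].
The requested entry is -64.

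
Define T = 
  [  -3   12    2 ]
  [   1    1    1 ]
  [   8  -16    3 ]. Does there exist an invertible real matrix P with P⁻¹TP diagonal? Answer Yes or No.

Characteristic polynomial: p(s) = s^3 - s^2 - 21s + 45 = (s - 3)^2(s + 5).
s = 3 has algebraic multiplicity 2; rank(T − 3I) = 2, so geometric multiplicity = 1.
Geometric multiplicity < algebraic multiplicity, so T is not diagonalizable.

No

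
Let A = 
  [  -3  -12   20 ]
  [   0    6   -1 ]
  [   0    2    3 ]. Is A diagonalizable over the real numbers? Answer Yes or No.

Yes

Characteristic polynomial: p(λ) = λ^3 - 6λ^2 - 7λ + 60 = (λ - 5)(λ - 4)(λ + 3).
All 3 eigenvalues are distinct, so A is diagonalizable.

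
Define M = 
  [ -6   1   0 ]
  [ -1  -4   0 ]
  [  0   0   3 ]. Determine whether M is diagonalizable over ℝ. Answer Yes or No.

Characteristic polynomial: p(t) = t^3 + 7t^2 - 5t - 75 = (t - 3)(t + 5)^2.
t = -5 has algebraic multiplicity 2; rank(M + 5I) = 2, so geometric multiplicity = 1.
Geometric multiplicity < algebraic multiplicity, so M is not diagonalizable.

No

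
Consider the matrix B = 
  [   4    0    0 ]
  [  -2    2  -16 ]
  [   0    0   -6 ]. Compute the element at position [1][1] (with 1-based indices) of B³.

64

Characteristic polynomial: r^3 - 28r + 48 = (r - 4)(r - 2)(r + 6), so the eigenvalues are -6, 2, 4.
r=4: eigenvector (1, -1, 0).
r=2: eigenvector (0, 1, 0).
r=-6: eigenvector (0, 2, 1).
P = [[1, 0, 0], [-1, 1, 2], [0, 0, 1]], D = diag(4, 2, -6), P⁻¹ = [[1, 0, 0], [1, 1, -2], [0, 0, 1]].
B³ = P·diag(64, 8, -216)·P⁻¹ = [[64, 0, 0], [-56, 8, -448], [0, 0, -216]].
The requested entry is 64.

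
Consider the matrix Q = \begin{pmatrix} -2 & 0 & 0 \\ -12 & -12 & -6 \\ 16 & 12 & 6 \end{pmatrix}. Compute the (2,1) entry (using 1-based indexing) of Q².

Characteristic polynomial: s^3 + 8s^2 + 12s = s(s + 2)(s + 6), so the eigenvalues are -6, -2, 0.
s=-2: eigenvector (1, 0, -2).
s=-6: eigenvector (0, 1, -1).
s=0: eigenvector (0, -1, 2).
P = [[1, 0, 0], [0, 1, -1], [-2, -1, 2]], D = diag(-2, -6, 0), P⁻¹ = [[1, 0, 0], [2, 2, 1], [2, 1, 1]].
Q² = P·diag(4, 36, 0)·P⁻¹ = [[4, 0, 0], [72, 72, 36], [-80, -72, -36]].
The requested entry is 72.

72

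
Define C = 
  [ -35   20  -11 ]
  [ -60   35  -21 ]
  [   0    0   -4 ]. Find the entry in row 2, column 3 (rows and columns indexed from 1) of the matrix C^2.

9

Characteristic polynomial: t^3 + 4t^2 - 25t - 100 = (t - 5)(t + 4)(t + 5), so the eigenvalues are -5, -4, 5.
t=-5: eigenvector (-2, -3, 0).
t=5: eigenvector (1, 2, 0).
t=-4: eigenvector (-1, -1, 1).
P = [[-2, 1, -1], [-3, 2, -1], [0, 0, 1]], D = diag(-5, 5, -4), P⁻¹ = [[-2, 1, -1], [-3, 2, -1], [0, 0, 1]].
C² = P·diag(25, 25, 16)·P⁻¹ = [[25, 0, 9], [0, 25, 9], [0, 0, 16]].
The requested entry is 9.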